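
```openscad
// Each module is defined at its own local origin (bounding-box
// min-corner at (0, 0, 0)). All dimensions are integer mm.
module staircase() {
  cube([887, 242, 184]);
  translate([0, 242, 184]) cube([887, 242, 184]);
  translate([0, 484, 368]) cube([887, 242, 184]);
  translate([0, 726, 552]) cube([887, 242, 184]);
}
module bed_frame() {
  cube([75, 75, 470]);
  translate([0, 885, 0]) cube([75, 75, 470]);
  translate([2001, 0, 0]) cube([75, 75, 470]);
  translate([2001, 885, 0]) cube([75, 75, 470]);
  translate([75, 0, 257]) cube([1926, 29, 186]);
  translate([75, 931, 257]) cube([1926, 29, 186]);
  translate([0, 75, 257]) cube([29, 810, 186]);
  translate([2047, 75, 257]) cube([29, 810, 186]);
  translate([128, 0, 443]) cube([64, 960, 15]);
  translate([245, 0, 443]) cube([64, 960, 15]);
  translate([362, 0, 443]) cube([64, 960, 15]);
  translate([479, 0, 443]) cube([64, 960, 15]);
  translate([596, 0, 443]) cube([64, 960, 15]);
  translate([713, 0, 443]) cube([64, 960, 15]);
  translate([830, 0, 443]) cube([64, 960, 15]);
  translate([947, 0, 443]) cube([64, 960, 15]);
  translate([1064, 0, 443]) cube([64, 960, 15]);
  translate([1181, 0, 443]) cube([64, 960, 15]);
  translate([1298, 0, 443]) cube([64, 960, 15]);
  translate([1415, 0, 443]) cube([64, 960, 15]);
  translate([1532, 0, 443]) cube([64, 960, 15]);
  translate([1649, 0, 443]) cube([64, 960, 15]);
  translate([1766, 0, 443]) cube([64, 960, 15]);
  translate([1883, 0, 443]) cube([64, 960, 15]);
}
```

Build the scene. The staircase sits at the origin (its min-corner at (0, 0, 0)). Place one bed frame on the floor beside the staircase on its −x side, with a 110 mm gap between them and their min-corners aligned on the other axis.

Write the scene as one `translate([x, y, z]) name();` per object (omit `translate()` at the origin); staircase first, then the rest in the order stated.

staircase();
translate([-2186, 0, 0]) bed_frame();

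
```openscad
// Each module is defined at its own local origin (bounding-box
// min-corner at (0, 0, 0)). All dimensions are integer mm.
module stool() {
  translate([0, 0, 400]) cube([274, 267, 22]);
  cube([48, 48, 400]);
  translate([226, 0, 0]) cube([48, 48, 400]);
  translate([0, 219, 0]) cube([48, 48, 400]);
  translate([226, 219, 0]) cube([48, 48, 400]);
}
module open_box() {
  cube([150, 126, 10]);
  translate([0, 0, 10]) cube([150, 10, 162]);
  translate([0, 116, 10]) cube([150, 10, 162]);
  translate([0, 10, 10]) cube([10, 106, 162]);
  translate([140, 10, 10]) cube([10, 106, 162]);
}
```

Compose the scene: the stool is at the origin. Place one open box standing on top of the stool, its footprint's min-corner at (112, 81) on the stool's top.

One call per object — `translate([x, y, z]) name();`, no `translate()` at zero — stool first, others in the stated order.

stool();
translate([112, 81, 422]) open_box();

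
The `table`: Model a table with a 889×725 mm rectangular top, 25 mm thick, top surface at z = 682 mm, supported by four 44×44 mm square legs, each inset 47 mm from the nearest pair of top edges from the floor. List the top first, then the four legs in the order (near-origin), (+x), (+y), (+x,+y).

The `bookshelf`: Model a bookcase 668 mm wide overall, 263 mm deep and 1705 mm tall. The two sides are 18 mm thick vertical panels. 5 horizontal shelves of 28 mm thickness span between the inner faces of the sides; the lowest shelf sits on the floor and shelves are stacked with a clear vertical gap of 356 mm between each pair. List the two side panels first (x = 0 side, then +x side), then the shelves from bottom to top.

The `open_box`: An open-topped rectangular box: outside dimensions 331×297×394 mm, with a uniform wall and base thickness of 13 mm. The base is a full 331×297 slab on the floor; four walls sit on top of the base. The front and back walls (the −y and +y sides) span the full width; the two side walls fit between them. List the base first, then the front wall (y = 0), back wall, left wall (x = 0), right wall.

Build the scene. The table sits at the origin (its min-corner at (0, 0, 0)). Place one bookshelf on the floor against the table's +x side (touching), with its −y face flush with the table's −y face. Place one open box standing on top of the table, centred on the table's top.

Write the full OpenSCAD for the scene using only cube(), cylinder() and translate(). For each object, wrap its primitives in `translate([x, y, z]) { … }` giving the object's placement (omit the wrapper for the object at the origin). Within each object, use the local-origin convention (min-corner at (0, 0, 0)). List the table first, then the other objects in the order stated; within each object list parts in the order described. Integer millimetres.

translate([0, 0, 657]) cube([889, 725, 25]);
translate([47, 47, 0]) cube([44, 44, 657]);
translate([798, 47, 0]) cube([44, 44, 657]);
translate([47, 634, 0]) cube([44, 44, 657]);
translate([798, 634, 0]) cube([44, 44, 657]);
translate([889, 0, 0]) {
  cube([18, 263, 1705]);
  translate([650, 0, 0]) cube([18, 263, 1705]);
  translate([18, 0, 0]) cube([632, 263, 28]);
  translate([18, 0, 384]) cube([632, 263, 28]);
  translate([18, 0, 768]) cube([632, 263, 28]);
  translate([18, 0, 1152]) cube([632, 263, 28]);
  translate([18, 0, 1536]) cube([632, 263, 28]);
}
translate([279, 214, 682]) {
  cube([331, 297, 13]);
  translate([0, 0, 13]) cube([331, 13, 381]);
  translate([0, 284, 13]) cube([331, 13, 381]);
  translate([0, 13, 13]) cube([13, 271, 381]);
  translate([318, 13, 13]) cube([13, 271, 381]);
}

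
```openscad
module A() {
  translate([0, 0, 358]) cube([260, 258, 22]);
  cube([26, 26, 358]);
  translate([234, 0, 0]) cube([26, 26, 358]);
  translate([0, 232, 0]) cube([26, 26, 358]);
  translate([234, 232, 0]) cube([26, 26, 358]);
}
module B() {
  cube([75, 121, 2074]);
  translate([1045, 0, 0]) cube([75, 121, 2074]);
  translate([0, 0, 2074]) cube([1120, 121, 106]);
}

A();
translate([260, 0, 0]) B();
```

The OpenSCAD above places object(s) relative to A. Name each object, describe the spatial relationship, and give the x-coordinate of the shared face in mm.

The stool's +x face and the door frame's −x face are both at x = 260 mm.

A is a stool. B is a door frame. The door frame is against the stool's +x side, with their −y faces flush. The x-coordinate of the shared face is 260 mm.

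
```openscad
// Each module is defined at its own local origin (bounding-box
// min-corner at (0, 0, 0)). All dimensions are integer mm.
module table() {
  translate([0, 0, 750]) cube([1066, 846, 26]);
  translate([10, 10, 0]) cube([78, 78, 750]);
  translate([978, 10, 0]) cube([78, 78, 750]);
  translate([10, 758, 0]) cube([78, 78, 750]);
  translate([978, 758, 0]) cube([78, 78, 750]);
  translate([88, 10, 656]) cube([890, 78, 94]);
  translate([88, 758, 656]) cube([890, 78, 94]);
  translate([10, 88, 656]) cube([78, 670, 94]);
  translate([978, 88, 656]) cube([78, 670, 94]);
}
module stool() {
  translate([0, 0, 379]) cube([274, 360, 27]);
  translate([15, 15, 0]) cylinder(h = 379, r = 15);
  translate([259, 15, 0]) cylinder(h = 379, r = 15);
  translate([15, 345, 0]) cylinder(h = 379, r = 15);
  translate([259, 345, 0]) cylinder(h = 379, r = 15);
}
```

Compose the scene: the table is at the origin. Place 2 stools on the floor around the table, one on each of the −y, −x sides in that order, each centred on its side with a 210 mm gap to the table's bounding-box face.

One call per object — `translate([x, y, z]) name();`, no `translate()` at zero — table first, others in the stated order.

table();
translate([396, -570, 0]) stool();
translate([-484, 243, 0]) stool();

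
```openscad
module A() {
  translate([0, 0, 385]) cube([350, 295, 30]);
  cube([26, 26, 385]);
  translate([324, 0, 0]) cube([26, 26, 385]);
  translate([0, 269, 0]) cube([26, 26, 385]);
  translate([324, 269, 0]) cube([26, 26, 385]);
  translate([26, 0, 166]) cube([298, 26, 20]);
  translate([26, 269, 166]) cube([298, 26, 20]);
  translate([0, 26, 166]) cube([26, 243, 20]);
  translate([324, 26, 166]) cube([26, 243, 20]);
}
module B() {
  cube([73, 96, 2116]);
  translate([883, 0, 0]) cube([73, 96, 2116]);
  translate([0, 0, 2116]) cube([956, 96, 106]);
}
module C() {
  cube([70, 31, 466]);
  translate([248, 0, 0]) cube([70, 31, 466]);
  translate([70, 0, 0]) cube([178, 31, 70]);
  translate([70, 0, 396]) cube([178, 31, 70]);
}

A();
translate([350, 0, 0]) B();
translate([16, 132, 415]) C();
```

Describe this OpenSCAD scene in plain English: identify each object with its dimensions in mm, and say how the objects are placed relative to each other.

A is a four-legged stool. The seat is a 350×295×30 mm slab whose top surface is at z = 415 mm; four square legs, each 26×26 mm in cross-section, run from the floor (z = 0) to the underside of the seat, each flush with a corner of the seat. Four stretchers, 26 mm wide and 20 mm tall, connect adjacent legs with their undersides at z = 166 mm, each running between the inner faces of the legs it joins and aligned with the legs' outer faces on the other axis.

B is a door frame. The clear opening is 810 mm wide and 2116 mm high. Two 73 mm wide jambs, 96 mm deep, stand either side of the opening from the floor to the top of the opening. A 106 mm thick head sits across the top of both jambs, spanning the full outside width of the frame.

C is a picture frame with a 178×326 mm rectangular opening (x by z) and a uniform 70 mm border on every side. Frame depth is 31 mm along y. It is built from two vertical stiles running the full outside height and two horizontal rails spanning the gap between the stiles.

The door frame is against the stool's +x side, with their −y faces flush. The picture frame is on top of the stool, centred.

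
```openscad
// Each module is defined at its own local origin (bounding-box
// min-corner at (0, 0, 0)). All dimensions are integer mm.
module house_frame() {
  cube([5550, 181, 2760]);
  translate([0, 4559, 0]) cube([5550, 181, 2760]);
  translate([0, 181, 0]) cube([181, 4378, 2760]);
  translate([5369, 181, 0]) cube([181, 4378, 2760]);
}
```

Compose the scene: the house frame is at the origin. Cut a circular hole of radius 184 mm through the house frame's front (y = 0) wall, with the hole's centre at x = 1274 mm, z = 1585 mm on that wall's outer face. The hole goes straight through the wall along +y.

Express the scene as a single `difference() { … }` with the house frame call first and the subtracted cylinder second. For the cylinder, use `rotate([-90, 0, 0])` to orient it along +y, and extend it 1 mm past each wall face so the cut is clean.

difference() {
  house_frame();
  translate([1274, -1, 1585]) rotate([-90, 0, 0]) cylinder(h = 183, r = 184);
}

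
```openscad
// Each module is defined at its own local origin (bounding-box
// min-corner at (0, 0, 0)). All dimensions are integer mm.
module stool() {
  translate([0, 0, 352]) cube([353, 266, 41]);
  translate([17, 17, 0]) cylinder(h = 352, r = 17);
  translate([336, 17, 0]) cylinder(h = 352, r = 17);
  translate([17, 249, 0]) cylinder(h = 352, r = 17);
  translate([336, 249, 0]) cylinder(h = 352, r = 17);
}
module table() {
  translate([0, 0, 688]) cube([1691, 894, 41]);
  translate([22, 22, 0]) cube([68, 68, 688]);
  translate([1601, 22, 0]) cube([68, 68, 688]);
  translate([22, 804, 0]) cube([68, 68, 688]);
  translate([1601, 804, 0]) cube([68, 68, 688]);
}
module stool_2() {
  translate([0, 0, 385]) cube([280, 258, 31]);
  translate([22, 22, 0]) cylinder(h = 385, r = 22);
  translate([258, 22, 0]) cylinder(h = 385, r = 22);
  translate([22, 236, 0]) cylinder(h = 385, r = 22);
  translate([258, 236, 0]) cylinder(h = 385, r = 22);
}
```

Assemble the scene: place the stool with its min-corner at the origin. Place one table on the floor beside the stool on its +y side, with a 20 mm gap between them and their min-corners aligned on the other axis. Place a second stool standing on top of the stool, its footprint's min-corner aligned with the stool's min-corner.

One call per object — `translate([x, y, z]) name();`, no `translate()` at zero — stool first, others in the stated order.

stool();
translate([0, 286, 0]) table();
translate([0, 0, 393]) stool_2();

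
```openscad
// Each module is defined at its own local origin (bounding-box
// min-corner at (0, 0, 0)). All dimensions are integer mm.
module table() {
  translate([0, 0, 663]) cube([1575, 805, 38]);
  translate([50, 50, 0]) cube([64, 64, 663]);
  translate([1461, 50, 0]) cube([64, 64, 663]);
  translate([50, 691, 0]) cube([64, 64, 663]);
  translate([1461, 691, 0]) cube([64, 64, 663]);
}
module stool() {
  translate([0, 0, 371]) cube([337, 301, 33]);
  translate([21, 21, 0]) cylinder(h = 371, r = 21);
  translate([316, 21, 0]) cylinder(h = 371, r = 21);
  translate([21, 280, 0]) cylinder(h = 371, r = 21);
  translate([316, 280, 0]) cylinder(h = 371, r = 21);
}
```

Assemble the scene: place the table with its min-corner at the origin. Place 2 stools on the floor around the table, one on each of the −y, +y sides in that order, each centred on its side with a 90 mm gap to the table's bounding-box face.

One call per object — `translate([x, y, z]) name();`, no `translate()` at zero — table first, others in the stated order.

table();
translate([619, -391, 0]) stool();
translate([619, 895, 0]) stool();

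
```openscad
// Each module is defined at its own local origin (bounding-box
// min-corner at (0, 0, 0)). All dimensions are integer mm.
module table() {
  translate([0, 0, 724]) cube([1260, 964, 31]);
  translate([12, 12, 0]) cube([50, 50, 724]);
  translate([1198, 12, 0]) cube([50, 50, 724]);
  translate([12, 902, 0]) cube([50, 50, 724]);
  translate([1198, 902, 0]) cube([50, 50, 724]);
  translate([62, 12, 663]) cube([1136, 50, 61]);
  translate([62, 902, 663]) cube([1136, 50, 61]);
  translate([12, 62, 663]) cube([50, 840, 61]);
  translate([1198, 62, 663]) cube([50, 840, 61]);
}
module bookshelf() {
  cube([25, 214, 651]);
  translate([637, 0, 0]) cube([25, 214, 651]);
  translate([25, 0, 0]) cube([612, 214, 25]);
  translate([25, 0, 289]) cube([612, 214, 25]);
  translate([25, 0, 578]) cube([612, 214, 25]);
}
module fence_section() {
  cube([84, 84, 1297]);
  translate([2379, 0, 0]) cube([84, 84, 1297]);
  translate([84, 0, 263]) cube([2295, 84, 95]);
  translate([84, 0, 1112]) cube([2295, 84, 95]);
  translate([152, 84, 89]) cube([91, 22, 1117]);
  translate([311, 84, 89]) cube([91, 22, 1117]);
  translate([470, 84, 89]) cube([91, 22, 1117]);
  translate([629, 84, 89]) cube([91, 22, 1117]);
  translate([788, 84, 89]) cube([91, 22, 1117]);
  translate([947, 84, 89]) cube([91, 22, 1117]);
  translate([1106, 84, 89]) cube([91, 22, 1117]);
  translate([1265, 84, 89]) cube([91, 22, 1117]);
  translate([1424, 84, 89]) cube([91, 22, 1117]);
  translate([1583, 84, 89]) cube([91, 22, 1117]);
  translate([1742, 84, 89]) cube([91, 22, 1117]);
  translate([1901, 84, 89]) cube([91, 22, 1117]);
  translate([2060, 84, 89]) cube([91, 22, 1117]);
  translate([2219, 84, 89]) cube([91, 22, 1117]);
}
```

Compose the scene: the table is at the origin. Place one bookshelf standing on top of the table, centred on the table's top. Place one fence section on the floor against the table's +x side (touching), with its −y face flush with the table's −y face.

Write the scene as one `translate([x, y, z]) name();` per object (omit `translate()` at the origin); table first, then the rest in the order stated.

table();
translate([299, 375, 755]) bookshelf();
translate([1260, 0, 0]) fence_section();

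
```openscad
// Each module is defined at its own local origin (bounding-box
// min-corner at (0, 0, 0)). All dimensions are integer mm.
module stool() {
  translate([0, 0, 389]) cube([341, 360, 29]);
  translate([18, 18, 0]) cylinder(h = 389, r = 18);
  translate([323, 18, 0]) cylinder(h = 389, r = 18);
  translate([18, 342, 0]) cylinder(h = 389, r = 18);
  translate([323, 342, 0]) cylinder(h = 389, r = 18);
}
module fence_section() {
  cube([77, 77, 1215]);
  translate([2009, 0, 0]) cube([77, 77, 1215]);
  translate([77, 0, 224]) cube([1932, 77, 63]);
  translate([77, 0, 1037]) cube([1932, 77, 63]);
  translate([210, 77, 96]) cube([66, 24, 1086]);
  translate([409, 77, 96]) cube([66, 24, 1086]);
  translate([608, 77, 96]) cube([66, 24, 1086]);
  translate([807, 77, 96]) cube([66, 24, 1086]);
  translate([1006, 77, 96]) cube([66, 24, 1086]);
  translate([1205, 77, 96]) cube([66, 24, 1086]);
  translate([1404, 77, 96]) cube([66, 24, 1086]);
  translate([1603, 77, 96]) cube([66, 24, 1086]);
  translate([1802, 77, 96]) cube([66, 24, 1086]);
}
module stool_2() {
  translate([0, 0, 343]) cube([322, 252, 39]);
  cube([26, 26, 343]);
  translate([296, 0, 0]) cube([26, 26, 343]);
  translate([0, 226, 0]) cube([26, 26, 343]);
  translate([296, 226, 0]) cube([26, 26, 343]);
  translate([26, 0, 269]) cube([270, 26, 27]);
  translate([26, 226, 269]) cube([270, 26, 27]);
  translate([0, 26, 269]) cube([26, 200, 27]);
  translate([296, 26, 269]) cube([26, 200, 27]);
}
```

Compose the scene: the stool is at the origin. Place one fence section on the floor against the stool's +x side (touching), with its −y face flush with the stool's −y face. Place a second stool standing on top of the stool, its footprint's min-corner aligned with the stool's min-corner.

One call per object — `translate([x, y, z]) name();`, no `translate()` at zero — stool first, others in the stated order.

stool();
translate([341, 0, 0]) fence_section();
translate([0, 0, 418]) stool_2();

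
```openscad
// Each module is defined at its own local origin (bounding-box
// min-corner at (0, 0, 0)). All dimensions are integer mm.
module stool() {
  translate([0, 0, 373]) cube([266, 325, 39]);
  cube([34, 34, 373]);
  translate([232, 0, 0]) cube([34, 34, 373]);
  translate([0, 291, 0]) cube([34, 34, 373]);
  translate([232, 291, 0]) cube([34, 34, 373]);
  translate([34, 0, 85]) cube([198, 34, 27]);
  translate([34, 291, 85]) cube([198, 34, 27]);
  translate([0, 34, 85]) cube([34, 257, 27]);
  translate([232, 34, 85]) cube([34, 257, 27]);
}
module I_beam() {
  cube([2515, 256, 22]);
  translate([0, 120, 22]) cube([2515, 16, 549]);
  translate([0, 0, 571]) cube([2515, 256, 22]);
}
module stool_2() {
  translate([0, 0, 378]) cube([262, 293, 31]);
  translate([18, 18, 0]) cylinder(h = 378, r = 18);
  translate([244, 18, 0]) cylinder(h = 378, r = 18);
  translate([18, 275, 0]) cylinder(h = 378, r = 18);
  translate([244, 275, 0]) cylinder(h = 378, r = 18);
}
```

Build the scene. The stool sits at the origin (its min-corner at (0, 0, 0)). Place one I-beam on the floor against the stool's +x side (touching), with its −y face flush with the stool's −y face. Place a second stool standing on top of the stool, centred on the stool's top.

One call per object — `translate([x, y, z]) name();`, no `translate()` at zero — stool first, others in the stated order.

stool();
translate([266, 0, 0]) I_beam();
translate([2, 16, 412]) stool_2();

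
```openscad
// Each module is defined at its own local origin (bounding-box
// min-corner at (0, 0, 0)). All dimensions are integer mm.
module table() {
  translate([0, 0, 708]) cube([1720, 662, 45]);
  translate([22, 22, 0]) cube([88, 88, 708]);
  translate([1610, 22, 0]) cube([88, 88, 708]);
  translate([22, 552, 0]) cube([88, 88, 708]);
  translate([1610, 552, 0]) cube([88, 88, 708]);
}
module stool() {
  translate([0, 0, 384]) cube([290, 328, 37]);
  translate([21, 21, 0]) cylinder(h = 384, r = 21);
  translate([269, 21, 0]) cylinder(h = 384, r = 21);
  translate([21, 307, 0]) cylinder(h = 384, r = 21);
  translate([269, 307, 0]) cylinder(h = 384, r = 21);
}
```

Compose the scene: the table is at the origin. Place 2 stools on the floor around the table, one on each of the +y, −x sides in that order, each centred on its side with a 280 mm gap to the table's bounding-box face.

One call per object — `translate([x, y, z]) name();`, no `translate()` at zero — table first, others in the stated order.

table();
translate([715, 942, 0]) stool();
translate([-570, 167, 0]) stool();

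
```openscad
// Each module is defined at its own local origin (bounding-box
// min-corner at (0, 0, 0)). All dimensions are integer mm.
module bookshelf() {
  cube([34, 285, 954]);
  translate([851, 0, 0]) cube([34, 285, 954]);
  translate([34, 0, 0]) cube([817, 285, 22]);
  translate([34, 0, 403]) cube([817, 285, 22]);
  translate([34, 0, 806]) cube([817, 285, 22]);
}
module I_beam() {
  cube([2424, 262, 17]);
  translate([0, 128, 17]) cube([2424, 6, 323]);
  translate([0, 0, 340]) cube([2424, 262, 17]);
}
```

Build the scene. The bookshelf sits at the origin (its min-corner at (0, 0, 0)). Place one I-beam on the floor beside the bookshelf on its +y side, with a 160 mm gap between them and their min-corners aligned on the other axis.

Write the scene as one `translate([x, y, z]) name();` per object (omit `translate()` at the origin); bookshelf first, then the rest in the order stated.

bookshelf();
translate([0, 445, 0]) I_beam();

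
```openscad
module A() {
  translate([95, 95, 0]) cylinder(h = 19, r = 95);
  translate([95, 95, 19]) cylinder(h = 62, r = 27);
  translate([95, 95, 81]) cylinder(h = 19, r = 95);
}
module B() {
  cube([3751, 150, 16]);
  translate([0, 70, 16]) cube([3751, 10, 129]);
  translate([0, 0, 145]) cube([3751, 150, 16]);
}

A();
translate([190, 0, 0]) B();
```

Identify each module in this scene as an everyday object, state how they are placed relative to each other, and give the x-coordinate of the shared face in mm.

A is a spool. B is an I-beam. The I-beam is against the spool's +x side, with their −y faces flush. The x-coordinate of the shared face is 190 mm.

The spool's +x face and the I-beam's −x face are both at x = 190 mm.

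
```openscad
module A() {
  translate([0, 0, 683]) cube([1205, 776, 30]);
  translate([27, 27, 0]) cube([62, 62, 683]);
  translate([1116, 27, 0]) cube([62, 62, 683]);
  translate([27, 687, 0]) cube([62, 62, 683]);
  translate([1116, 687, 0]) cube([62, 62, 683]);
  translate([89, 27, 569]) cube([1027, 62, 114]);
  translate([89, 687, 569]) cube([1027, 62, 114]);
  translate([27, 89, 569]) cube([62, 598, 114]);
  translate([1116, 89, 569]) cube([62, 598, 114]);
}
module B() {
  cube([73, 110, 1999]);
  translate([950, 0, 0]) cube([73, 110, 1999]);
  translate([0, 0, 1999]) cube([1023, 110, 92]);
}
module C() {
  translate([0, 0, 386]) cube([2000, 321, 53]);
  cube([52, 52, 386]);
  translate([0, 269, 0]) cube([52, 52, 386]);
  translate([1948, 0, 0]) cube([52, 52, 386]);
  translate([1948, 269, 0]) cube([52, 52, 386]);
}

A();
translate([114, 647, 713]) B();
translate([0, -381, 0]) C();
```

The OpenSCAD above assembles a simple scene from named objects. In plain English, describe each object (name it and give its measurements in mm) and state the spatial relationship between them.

A is a table with a 1205×776 mm rectangular top, 30 mm thick, top surface at z = 713 mm, supported by four 62×62 mm square legs, each inset 27 mm from the nearest pair of top edges, running from the floor. Four apron rails, 62 mm thick and 114 mm tall, run between adjacent legs with their top edges flush with the underside of the top and their outer faces flush with the legs' outer faces.

B is a rectangular door frame: two vertical jambs of 73×110 mm section, 1999 mm tall, with a clear opening 877 mm wide between their inner faces. A header 92 mm tall and 110 mm deep lies on top of the jambs and spans the full outside width.

C is a bench: a 2000×321 mm seat slab, 53 mm thick, top at z = 439 mm, on four 52×52 mm square legs flush with the seat corners and standing on z = 0.

The door frame is on top of the table. The bench is on the floor beside the table on its −y side.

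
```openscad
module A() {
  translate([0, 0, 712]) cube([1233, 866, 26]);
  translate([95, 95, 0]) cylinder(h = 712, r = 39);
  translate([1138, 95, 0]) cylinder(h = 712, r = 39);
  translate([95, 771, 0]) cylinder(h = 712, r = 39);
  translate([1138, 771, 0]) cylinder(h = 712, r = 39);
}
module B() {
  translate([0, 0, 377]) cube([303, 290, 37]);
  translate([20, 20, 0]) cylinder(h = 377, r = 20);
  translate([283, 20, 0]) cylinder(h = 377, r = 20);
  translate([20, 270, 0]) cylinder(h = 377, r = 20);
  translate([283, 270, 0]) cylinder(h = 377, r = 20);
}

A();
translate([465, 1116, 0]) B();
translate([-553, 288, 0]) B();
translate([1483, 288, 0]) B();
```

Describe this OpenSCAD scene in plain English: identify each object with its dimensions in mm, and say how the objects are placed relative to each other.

A is a rectangular dining table. The top is 1233×866×26 mm with its upper surface at z = 738 mm. It stands on four round legs of 78 mm diameter, each leg's bounding box inset 56 mm from the nearest pair of top edges, running from the floor to the underside of the top.

B is a four-legged stool. The seat is 303×290 mm, 37 mm thick, top at z = 414 mm. It stands on four round legs, each 40 mm in diameter, from z = 0 to the seat underside, each leg's axis is inset half a diameter from the nearest pair of seat edges (so the leg's bounding box is flush with the corner).

Three stools sit around the table at the +y, −x, +x sides.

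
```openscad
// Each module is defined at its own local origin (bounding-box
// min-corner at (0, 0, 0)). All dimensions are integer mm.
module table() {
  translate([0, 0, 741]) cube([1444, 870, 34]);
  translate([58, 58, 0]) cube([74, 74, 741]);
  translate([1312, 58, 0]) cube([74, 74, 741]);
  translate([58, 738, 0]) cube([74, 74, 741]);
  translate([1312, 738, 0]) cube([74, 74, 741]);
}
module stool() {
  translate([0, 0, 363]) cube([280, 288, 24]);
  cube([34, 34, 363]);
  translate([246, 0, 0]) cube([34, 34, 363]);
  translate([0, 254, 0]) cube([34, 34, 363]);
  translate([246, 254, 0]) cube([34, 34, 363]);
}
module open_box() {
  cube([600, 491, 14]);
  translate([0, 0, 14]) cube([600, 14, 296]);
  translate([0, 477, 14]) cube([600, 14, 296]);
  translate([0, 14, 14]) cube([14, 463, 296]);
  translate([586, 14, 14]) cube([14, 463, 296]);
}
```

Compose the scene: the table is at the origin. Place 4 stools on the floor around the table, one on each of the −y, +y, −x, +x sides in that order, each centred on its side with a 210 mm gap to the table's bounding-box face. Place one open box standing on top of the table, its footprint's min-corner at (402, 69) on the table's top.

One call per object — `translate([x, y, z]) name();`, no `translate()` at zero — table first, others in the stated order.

table();
translate([582, -498, 0]) stool();
translate([582, 1080, 0]) stool();
translate([-490, 291, 0]) stool();
translate([1654, 291, 0]) stool();
translate([402, 69, 775]) open_box();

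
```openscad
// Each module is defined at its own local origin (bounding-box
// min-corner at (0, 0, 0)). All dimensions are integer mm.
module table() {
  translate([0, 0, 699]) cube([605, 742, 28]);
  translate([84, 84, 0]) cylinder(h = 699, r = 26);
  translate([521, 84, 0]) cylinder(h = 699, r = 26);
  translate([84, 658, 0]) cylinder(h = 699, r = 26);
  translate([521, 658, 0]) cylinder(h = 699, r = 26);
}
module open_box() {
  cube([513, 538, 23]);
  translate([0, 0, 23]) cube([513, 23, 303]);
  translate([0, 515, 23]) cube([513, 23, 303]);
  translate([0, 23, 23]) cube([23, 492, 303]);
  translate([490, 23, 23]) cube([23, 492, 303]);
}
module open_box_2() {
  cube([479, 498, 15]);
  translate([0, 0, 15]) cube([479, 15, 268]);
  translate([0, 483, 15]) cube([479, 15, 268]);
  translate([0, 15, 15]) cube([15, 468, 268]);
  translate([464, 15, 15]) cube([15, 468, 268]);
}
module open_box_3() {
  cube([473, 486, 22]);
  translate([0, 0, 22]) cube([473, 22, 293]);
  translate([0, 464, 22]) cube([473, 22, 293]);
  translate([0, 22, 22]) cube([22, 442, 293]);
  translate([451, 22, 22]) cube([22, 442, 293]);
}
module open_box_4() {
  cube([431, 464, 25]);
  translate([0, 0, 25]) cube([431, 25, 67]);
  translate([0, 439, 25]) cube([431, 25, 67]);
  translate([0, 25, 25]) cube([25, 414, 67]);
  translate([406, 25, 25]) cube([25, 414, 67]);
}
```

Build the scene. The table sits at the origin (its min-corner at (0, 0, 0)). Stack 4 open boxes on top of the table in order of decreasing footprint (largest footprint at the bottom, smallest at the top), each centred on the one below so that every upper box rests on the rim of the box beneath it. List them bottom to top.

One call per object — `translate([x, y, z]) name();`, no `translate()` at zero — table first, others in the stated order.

table();
translate([46, 102, 727]) open_box();
translate([63, 122, 1053]) open_box_2();
translate([66, 128, 1336]) open_box_3();
translate([87, 139, 1651]) open_box_4();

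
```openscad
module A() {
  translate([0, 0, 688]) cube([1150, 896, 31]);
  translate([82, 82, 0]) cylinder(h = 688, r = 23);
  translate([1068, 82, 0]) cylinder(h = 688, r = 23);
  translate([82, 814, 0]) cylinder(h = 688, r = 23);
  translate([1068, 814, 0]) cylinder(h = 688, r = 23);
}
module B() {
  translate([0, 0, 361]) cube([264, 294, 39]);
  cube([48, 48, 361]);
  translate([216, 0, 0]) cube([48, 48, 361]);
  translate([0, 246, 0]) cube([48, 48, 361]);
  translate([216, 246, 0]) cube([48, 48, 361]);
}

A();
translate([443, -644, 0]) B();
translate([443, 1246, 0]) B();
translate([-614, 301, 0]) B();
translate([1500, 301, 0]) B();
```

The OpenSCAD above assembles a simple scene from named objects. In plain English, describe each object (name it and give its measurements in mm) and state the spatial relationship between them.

A is a table: top 1150 mm (x) × 896 mm (y), 31 mm thick, upper face at z = 719 mm, on four round legs of 46 mm diameter, each leg's bounding box inset 59 mm from the nearest pair of top edges, running from z = 0 to the bottom of the top.

B is a four-legged stool. The seat is 264×294 mm, 39 mm thick, top at z = 400 mm. It stands on four square legs, each 48×48 mm in cross-section, from z = 0 to the seat underside, each flush with a corner of the seat.

Four stools sit around the table at the −y, +y, −x, +x sides.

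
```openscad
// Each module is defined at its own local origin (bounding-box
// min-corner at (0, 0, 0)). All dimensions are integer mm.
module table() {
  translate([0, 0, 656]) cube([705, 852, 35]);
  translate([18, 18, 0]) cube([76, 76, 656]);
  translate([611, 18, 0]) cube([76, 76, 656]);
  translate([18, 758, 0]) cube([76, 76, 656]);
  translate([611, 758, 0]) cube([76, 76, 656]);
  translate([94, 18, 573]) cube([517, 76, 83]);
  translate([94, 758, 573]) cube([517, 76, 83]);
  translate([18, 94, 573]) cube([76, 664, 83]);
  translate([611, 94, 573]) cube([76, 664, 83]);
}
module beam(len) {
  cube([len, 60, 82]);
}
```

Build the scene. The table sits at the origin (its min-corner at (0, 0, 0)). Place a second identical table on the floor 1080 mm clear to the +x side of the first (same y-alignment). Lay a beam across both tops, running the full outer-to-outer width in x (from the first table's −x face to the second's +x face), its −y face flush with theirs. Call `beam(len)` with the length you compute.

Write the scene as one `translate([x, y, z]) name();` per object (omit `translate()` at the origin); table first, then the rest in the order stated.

table();
translate([1785, 0, 0]) table();
translate([0, 0, 691]) beam(2490);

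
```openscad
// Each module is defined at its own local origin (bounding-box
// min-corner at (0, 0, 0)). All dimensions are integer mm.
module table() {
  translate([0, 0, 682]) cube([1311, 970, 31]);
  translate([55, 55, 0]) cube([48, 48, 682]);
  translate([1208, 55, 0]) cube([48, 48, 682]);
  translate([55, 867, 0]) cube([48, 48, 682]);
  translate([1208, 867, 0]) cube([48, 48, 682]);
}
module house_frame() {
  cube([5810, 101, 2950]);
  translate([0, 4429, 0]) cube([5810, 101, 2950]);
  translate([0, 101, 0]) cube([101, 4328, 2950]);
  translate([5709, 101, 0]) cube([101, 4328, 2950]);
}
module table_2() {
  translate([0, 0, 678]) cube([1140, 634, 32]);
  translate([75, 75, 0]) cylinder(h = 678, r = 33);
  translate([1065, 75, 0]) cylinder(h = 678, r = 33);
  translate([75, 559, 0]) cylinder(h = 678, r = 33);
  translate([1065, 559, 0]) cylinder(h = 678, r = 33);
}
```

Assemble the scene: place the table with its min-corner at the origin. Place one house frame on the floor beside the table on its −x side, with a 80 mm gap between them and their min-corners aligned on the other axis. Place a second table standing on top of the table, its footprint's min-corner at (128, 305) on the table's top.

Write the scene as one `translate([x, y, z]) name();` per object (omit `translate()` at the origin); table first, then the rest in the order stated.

table();
translate([-5890, 0, 0]) house_frame();
translate([128, 305, 713]) table_2();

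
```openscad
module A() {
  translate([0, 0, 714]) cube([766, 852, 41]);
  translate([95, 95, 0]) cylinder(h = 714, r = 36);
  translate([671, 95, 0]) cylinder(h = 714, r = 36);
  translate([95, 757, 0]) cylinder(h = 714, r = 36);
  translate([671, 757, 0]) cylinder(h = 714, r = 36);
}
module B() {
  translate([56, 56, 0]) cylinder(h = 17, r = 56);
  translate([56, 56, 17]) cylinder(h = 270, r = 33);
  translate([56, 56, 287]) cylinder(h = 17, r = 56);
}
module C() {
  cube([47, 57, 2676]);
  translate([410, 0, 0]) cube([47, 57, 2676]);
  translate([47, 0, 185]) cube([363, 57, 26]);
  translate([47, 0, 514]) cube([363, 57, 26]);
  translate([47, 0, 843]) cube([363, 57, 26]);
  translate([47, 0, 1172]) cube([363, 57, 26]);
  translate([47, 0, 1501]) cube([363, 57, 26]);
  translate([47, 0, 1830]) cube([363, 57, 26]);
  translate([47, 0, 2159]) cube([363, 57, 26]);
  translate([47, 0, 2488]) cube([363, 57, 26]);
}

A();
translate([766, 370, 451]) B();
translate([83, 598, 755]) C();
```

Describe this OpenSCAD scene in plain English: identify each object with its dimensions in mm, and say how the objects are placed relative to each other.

A is a rectangular dining table. The top is 766×852×41 mm with its upper surface at z = 755 mm. It stands on four round legs of 72 mm diameter, each leg's bounding box inset 59 mm from the nearest pair of top edges, running from the floor to the underside of the top.

B is a spool: two coaxial disc flanges of radius 56 mm and thickness 17 mm, joined by a core cylinder of radius 33 mm and height 270 mm. The lower flange rests on z = 0 and the three cylinders share a vertical axis.

C is a straight ladder. Two 47×57 mm vertical rails, 2676 mm tall, stand 457 mm apart (outside-to-outside) with their front faces coplanar on the −y side. 8 rungs, each 57 mm deep and 26 mm tall, span between the inner faces of the rails, front faces flush with the rails. The lowest rung's underside is at z = 185 mm and rungs are spaced 329 mm apart (underside to underside).

The spool is beside the table with their tops flush at z = 755. The ladder is on top of the table.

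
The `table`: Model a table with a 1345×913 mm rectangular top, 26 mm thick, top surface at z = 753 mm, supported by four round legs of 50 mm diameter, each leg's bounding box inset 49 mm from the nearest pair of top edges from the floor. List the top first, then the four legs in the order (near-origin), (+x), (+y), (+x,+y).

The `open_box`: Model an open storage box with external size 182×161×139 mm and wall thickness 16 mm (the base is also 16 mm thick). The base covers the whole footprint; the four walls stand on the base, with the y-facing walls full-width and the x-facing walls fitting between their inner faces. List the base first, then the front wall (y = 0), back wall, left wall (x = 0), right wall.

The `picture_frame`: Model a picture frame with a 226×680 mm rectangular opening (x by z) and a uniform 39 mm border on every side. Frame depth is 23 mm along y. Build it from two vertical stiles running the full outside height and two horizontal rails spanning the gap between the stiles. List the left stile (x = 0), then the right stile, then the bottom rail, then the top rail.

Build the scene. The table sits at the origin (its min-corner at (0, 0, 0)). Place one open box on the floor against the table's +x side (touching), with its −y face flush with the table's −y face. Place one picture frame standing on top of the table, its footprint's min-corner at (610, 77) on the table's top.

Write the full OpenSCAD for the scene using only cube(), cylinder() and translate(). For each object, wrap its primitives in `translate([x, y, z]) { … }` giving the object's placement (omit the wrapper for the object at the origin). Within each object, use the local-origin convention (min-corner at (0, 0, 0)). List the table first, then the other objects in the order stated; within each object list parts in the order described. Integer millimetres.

translate([0, 0, 727]) cube([1345, 913, 26]);
translate([74, 74, 0]) cylinder(h = 727, r = 25);
translate([1271, 74, 0]) cylinder(h = 727, r = 25);
translate([74, 839, 0]) cylinder(h = 727, r = 25);
translate([1271, 839, 0]) cylinder(h = 727, r = 25);
translate([1345, 0, 0]) {
  cube([182, 161, 16]);
  translate([0, 0, 16]) cube([182, 16, 123]);
  translate([0, 145, 16]) cube([182, 16, 123]);
  translate([0, 16, 16]) cube([16, 129, 123]);
  translate([166, 16, 16]) cube([16, 129, 123]);
}
translate([610, 77, 753]) {
  cube([39, 23, 758]);
  translate([265, 0, 0]) cube([39, 23, 758]);
  translate([39, 0, 0]) cube([226, 23, 39]);
  translate([39, 0, 719]) cube([226, 23, 39]);
}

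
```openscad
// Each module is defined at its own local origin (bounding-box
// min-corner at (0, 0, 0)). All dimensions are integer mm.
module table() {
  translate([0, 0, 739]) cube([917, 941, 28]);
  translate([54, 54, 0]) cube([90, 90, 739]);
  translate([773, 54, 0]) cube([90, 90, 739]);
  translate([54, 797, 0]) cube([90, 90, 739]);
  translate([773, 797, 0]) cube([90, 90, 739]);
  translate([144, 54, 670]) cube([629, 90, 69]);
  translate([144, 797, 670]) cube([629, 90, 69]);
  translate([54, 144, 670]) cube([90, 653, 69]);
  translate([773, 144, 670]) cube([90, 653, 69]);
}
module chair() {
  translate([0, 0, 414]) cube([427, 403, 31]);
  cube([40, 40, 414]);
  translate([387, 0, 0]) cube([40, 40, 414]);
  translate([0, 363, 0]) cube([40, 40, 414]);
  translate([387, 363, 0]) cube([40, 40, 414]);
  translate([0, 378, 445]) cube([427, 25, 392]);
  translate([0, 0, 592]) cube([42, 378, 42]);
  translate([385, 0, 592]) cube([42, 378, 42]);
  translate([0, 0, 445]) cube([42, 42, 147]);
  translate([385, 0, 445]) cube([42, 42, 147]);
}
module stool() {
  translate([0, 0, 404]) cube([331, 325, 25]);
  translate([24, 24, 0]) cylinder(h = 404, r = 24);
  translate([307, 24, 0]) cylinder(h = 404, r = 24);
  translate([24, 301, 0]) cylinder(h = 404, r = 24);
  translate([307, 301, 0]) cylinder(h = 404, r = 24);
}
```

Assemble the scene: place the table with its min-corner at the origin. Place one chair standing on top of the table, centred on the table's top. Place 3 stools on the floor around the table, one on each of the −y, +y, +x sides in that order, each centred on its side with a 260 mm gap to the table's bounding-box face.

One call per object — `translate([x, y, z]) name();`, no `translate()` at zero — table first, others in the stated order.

table();
translate([245, 269, 767]) chair();
translate([293, -585, 0]) stool();
translate([293, 1201, 0]) stool();
translate([1177, 308, 0]) stool();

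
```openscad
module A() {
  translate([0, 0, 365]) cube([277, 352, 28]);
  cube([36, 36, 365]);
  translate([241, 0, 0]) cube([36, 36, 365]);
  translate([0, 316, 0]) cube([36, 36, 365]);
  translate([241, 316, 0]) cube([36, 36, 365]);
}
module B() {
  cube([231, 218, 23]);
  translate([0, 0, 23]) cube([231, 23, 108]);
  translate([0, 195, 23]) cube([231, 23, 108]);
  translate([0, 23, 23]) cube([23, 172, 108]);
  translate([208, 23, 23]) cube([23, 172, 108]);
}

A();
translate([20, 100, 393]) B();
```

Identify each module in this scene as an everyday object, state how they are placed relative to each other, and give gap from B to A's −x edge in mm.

A is a stool. B is an open box. The open box is on top of the stool. The gap from the open box to the stool's −x edge is 20 mm.

The open box's min-x is at 20; the stool's min-x is 0; gap = 20 mm.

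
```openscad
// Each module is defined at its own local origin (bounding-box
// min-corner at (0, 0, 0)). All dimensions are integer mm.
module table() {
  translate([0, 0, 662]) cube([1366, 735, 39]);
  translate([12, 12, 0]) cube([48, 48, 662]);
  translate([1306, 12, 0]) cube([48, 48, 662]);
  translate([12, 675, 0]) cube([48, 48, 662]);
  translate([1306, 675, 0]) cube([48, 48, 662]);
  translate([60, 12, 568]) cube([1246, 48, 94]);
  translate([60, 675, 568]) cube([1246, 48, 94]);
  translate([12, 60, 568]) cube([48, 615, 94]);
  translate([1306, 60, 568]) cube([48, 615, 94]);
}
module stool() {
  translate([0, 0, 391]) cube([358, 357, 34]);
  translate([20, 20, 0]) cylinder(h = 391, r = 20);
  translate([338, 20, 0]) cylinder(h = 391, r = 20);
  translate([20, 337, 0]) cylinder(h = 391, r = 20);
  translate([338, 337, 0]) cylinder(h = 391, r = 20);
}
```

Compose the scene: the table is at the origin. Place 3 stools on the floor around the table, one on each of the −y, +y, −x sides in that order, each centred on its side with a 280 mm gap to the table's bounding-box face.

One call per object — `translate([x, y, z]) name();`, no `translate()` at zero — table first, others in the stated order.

table();
translate([504, -637, 0]) stool();
translate([504, 1015, 0]) stool();
translate([-638, 189, 0]) stool();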